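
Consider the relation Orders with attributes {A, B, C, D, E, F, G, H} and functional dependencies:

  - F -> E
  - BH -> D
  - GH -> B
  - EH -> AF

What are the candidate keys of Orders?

{C, E, G, H}⁺: GH→B adds B; EH→AF adds A, F; BH→D adds D → {A, B, C, D, E, F, G, H}. Minimal: {E, G, H}⁺ = {A, B, D, E, F, G, H}; {C, G, H}⁺ = {B, C, D, G, H}; {C, E, H}⁺ = {A, C, E, F, H}; … — none reach the full schema.
{C, F, G, H}⁺: F→E adds E; GH→B adds B; EH→AF adds A; BH→D adds D → {A, B, C, D, E, F, G, H}. Minimal: {F, G, H}⁺ = {A, B, D, E, F, G, H}; {C, G, H}⁺ = {B, C, D, G, H}; {C, F, H}⁺ = {A, C, E, F, H}; … — none reach the full schema.
Any other superkey contains one of these as a subset, so there are no further candidate keys.

(C, E, G, H); (C, F, G, H)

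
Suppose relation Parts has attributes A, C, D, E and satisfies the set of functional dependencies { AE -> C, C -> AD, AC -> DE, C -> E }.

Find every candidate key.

(C), (A, E)

{C}⁺: C→AD adds A, D; AC→DE adds E → {A, C, D, E}.
{A, E}⁺: AE→C adds C; C→AD adds D → {A, C, D, E}. Minimal: {E}⁺ = {E}; {A}⁺ = {A} — none reach the full schema.
Any other superkey contains one of these as a subset, so there are no further candidate keys.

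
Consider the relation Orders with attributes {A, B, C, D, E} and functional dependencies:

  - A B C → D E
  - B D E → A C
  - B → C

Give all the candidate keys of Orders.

Attribute B never appears on the right-hand side of any dependency, so B must belong to every candidate key.
{B}⁺ = {B, C}, which is not all of the schema, so we must add further attributes.
{A, B}⁺: B→C adds C; ABC→DE adds D, E → {A, B, C, D, E}. Minimal: {B}⁺ = {B, C}; {A}⁺ = {A} — none reach the full schema.
{B, D, E}⁺: BDE→AC adds A, C → {A, B, C, D, E}. Minimal: {D, E}⁺ = {D, E}; {B, E}⁺ = {B, C, E}; {B, D}⁺ = {B, C, D} — none reach the full schema.

{A, B}, {B, D, E}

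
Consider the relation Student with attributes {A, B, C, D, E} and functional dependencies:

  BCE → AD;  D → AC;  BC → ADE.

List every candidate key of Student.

{B, C}, {B, D}

Attribute B never appears on the right-hand side of any dependency, so B must belong to every candidate key.
{B}⁺ = {B}, which is not all of the schema, so we must add further attributes.
{B, C}⁺: BC→ADE adds A, D, E → {A, B, C, D, E}.
{B, D}⁺: D→AC adds A, C; BC→ADE adds E → {A, B, C, D, E}.
Any other superkey contains one of these as a subset, so there are no further candidate keys.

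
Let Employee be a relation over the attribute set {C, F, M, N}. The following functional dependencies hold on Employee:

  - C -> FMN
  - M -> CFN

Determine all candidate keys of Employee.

C; M

{C}⁺: C→FMN adds F, M, N → {C, F, M, N}.
{M}⁺: M→CFN adds C, F, N → {C, F, M, N}.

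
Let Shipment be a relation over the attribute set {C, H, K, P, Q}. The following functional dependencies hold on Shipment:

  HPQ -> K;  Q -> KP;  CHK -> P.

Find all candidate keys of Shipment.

CHQ

{C, H, Q}⁺: Q→KP adds K, P → {C, H, K, P, Q}.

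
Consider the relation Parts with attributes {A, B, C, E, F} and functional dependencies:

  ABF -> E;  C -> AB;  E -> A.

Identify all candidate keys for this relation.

CF

{C, F}⁺: C→AB adds A, B; ABF→E adds E → {A, B, C, E, F}. Minimal: {F}⁺ = {F}; {C}⁺ = {A, B, C} — none reach the full schema.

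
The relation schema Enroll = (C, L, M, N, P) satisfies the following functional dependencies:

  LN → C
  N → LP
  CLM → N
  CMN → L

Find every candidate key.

{M, N}, {C, L, M}

Attribute M never appears on the right-hand side of any dependency, so M must belong to every candidate key.
{M}⁺ = {M}, which is not all of the schema, so we must add further attributes.
{M, N}⁺: N→LP adds L, P; LN→C adds C → {C, L, M, N, P}. Minimal: {N}⁺ = {C, L, N, P}; {M}⁺ = {M} — none reach the full schema.
{C, L, M}⁺: CLM→N adds N; N→LP adds P → {C, L, M, N, P}. Minimal: {L, M}⁺ = {L, M}; {C, M}⁺ = {C, M}; {C, L}⁺ = {C, L} — none reach the full schema.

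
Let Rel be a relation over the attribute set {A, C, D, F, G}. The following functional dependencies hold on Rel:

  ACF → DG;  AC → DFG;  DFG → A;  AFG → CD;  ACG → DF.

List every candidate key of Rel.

{A, C}⁺: AC→DFG adds D, F, G → {A, C, D, F, G}.
{A, F, G}⁺: AFG→CD adds C, D → {A, C, D, F, G}.
{D, F, G}⁺: DFG→A adds A; AFG→CD adds C → {A, C, D, F, G}.

(A, C); (A, F, G); (D, F, G)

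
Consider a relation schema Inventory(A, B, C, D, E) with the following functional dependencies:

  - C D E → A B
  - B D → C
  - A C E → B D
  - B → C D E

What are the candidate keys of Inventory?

(B); (A, C, E); (C, D, E)

{B}⁺: B→CDE adds C, D, E; CDE→AB adds A → {A, B, C, D, E}.
{A, C, E}⁺: ACE→BD adds B, D → {A, B, C, D, E}.
{C, D, E}⁺: CDE→AB adds A, B → {A, B, C, D, E}.
Any other superkey contains one of these as a subset, so there are no further candidate keys.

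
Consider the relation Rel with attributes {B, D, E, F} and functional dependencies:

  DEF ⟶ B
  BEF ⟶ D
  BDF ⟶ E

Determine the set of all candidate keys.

Attribute F never appears on the right-hand side of any dependency, so F must belong to every candidate key.
{F}⁺ = {F}, which is not all of the schema, so we must add further attributes.
{B, D, F}⁺: BDF→E adds E → {B, D, E, F}. Minimal: {D, F}⁺ = {D, F}; {B, F}⁺ = {B, F}; {B, D}⁺ = {B, D} — none reach the full schema.
{B, E, F}⁺: BEF→D adds D → {B, D, E, F}. Minimal: {E, F}⁺ = {E, F}; {B, F}⁺ = {B, F}; {B, E}⁺ = {B, E} — none reach the full schema.
{D, E, F}⁺: DEF→B adds B → {B, D, E, F}. Minimal: {E, F}⁺ = {E, F}; {D, F}⁺ = {D, F}; {D, E}⁺ = {D, E} — none reach the full schema.

{B, D, F}; {B, E, F}; {D, E, F}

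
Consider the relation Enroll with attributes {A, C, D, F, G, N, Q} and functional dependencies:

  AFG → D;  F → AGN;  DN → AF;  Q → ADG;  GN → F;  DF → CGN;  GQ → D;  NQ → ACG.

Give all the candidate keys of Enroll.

(F, Q), (N, Q)

Attribute Q never appears on the right-hand side of any dependency, so Q must belong to every candidate key.
{Q}⁺ = {A, D, G, Q}, which is not all of the schema, so we must add further attributes.
{F, Q}⁺: F→AGN adds A, G, N; Q→ADG adds D; DF→CGN adds C → {A, C, D, F, G, N, Q}. Minimal: {Q}⁺ = {A, D, G, Q}; {F}⁺ = {A, C, D, F, G, N} — none reach the full schema.
{N, Q}⁺: Q→ADG adds A, D, G; GN→F adds F; DF→CGN adds C → {A, C, D, F, G, N, Q}. Minimal: {Q}⁺ = {A, D, G, Q}; {N}⁺ = {N} — none reach the full schema.
Any other superkey contains one of these as a subset, so there are no further candidate keys.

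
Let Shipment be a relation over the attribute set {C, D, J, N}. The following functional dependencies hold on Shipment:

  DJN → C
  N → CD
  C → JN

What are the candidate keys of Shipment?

(C), (N)

{C}⁺: C→JN adds J, N; N→CD adds D → {C, D, J, N}.
{N}⁺: N→CD adds C, D; C→JN adds J → {C, D, J, N}.
Any other superkey contains one of these as a subset, so there are no further candidate keys.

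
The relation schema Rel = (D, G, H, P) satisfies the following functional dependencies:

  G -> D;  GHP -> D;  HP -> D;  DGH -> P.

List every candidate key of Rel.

(G, H)

{G, H}⁺: G→D adds D; DGH→P adds P → {D, G, H, P}. Minimal: {H}⁺ = {H}; {G}⁺ = {D, G} — none reach the full schema.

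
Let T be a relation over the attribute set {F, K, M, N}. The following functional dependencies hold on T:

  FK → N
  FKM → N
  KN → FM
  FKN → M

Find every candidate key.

Attribute K never appears on the right-hand side of any dependency, so K must belong to every candidate key.
{K}⁺ = {K}, which is not all of the schema, so we must add further attributes.
{F, K}⁺: FK→N adds N; KN→FM adds M → {F, K, M, N}. Minimal: {K}⁺ = {K}; {F}⁺ = {F} — none reach the full schema.
{K, N}⁺: KN→FM adds F, M → {F, K, M, N}. Minimal: {N}⁺ = {N}; {K}⁺ = {K} — none reach the full schema.

{F, K}, {K, N}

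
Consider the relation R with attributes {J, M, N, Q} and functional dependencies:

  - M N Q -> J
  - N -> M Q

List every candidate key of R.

Attribute N never appears on the right-hand side of any dependency, so N must belong to every candidate key.
{N}⁺ = {J, M, N, Q}, which is all of the schema, so {N} is the only candidate key.

{N}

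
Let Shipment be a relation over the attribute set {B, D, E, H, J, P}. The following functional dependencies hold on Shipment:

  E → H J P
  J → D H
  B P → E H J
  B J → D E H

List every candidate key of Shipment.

Attribute B never appears on the right-hand side of any dependency, so B must belong to every candidate key.
{B}⁺ = {B}, which is not all of the schema, so we must add further attributes.
{B, E}⁺: E→HJP adds H, J, P; J→DH adds D → {B, D, E, H, J, P}.
{B, J}⁺: J→DH adds D, H; BJ→DEH adds E; E→HJP adds P → {B, D, E, H, J, P}.
{B, P}⁺: BP→EHJ adds E, H, J; BJ→DEH adds D → {B, D, E, H, J, P}.
Any other superkey contains one of these as a subset, so there are no further candidate keys.

(B, E), (B, J), (B, P)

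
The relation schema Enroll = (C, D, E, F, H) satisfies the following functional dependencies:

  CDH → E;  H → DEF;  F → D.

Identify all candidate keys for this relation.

Attributes C, H never appear on any right-hand side, so every candidate key must contain {C, H}.
{C, H}⁺ = {C, D, E, F, H}, which is all of the schema, so {C, H} is the only candidate key.

{C, H}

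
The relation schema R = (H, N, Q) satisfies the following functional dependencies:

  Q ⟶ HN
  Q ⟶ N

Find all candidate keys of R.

Attribute Q never appears on the right-hand side of any dependency, so Q must belong to every candidate key.
{Q}⁺ = {H, N, Q}, which is all of the schema, so {Q} is the only candidate key.

Q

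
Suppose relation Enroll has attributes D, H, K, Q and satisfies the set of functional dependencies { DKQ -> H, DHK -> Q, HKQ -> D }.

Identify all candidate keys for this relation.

Attribute K never appears on the right-hand side of any dependency, so K must belong to every candidate key.
{K}⁺ = {K}, which is not all of the schema, so we must add further attributes.
{D, H, K}⁺: DHK→Q adds Q → {D, H, K, Q}. Minimal: {H, K}⁺ = {H, K}; {D, K}⁺ = {D, K}; {D, H}⁺ = {D, H} — none reach the full schema.
{D, K, Q}⁺: DKQ→H adds H → {D, H, K, Q}. Minimal: {K, Q}⁺ = {K, Q}; {D, Q}⁺ = {D, Q}; {D, K}⁺ = {D, K} — none reach the full schema.
{H, K, Q}⁺: HKQ→D adds D → {D, H, K, Q}. Minimal: {K, Q}⁺ = {K, Q}; {H, Q}⁺ = {H, Q}; {H, K}⁺ = {H, K} — none reach the full schema.

DHK, DKQ, HKQ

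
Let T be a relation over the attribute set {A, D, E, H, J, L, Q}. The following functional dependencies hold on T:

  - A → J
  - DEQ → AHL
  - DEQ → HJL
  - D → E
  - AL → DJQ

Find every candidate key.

{A, L}; {D, Q}

{A, L}⁺: A→J adds J; AL→DJQ adds D, Q; D→E adds E; DEQ→AHL adds H → {A, D, E, H, J, L, Q}.
{D, Q}⁺: D→E adds E; DEQ→AHL adds A, H, L; DEQ→HJL adds J → {A, D, E, H, J, L, Q}.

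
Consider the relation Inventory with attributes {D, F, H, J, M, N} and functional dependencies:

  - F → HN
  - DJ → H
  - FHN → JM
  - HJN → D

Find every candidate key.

F

Attribute F never appears on the right-hand side of any dependency, so F must belong to every candidate key.
{F}⁺ = {D, F, H, J, M, N}, which is all of the schema, so {F} is the only candidate key.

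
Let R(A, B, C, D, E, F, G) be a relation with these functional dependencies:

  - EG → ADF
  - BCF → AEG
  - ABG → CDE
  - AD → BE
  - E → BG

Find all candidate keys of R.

{E}⁺: E→BG adds B, G; EG→ADF adds A, D, F; ABG→CDE adds C → {A, B, C, D, E, F, G}.
{A, D}⁺: AD→BE adds B, E; E→BG adds G; EG→ADF adds F; ABG→CDE adds C → {A, B, C, D, E, F, G}. Minimal: {D}⁺ = {D}; {A}⁺ = {A} — none reach the full schema.
{A, B, G}⁺: ABG→CDE adds C, D, E; EG→ADF adds F → {A, B, C, D, E, F, G}. Minimal: {B, G}⁺ = {B, G}; {A, G}⁺ = {A, G}; {A, B}⁺ = {A, B} — none reach the full schema.
{B, C, F}⁺: BCF→AEG adds A, E, G; ABG→CDE adds D → {A, B, C, D, E, F, G}. Minimal: {C, F}⁺ = {C, F}; {B, F}⁺ = {B, F}; {B, C}⁺ = {B, C} — none reach the full schema.

E, AD, ABG, BCF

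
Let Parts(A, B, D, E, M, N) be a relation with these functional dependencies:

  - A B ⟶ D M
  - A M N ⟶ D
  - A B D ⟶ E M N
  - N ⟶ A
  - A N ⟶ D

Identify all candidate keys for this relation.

Attribute B never appears on the right-hand side of any dependency, so B must belong to every candidate key.
{B}⁺ = {B}, which is not all of the schema, so we must add further attributes.
{A, B}⁺: AB→DM adds D, M; ABD→EMN adds E, N → {A, B, D, E, M, N}.
{B, N}⁺: N→A adds A; AN→D adds D; AB→DM adds M; ABD→EMN adds E → {A, B, D, E, M, N}.
Any other superkey contains one of these as a subset, so there are no further candidate keys.

{A, B}; {B, N}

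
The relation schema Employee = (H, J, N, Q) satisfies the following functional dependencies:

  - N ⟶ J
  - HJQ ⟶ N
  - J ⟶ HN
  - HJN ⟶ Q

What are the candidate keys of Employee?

J, N

{J}⁺: J→HN adds H, N; HJN→Q adds Q → {H, J, N, Q}.
{N}⁺: N→J adds J; J→HN adds H; HJN→Q adds Q → {H, J, N, Q}.
Any other superkey contains one of these as a subset, so there are no further candidate keys.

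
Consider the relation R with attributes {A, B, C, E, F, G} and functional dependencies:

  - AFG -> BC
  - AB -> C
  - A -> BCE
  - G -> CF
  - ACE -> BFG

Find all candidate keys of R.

Attribute A never appears on the right-hand side of any dependency, so A must belong to every candidate key.
{A}⁺ = {A, B, C, E, F, G}, which is all of the schema, so {A} is the only candidate key.

A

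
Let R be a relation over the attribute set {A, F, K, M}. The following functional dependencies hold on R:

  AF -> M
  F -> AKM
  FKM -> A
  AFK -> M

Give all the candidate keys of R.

{F}

{F}⁺: F→AKM adds A, K, M → {A, F, K, M}.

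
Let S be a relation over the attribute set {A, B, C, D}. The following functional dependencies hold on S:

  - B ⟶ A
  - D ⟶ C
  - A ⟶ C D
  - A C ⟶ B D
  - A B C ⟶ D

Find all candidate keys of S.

{A}, {B}

{A}⁺: A→CD adds C, D; AC→BD adds B → {A, B, C, D}.
{B}⁺: B→A adds A; A→CD adds C, D → {A, B, C, D}.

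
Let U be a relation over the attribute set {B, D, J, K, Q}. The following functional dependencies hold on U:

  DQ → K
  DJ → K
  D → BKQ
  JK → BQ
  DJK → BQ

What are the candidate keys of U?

Attributes D, J never appear on any right-hand side, so every candidate key must contain {D, J}.
{D, J}⁺ = {B, D, J, K, Q}, which is all of the schema, so {D, J} is the only candidate key.

(D, J)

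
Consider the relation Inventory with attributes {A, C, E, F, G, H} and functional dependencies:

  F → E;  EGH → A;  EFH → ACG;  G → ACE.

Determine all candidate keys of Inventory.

Attributes F, H never appear on any right-hand side, so every candidate key must contain {F, H}.
{F, H}⁺ = {A, C, E, F, G, H}, which is all of the schema, so {F, H} is the only candidate key.

(F, H)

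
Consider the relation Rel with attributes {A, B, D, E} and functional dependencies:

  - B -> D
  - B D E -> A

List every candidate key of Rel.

Attributes B, E never appear on any right-hand side, so every candidate key must contain {B, E}.
{B, E}⁺ = {A, B, D, E}, which is all of the schema, so {B, E} is the only candidate key.

{B, E}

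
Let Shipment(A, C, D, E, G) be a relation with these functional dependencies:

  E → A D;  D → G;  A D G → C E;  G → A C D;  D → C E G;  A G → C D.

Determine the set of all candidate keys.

{D}⁺: D→G adds G; G→ACD adds A, C; D→CEG adds E → {A, C, D, E, G}.
{E}⁺: E→AD adds A, D; D→G adds G; ADG→CE adds C → {A, C, D, E, G}.
{G}⁺: G→ACD adds A, C, D; D→CEG adds E → {A, C, D, E, G}.
Any other superkey contains one of these as a subset, so there are no further candidate keys.

D, E, G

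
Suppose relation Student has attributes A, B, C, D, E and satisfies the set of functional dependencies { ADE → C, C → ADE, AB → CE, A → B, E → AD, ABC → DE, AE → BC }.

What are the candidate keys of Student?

{A}, {C}, {E}

{A}⁺: A→B adds B; AB→CE adds C, E; E→AD adds D → {A, B, C, D, E}.
{C}⁺: C→ADE adds A, D, E; A→B adds B → {A, B, C, D, E}.
{E}⁺: E→AD adds A, D; AE→BC adds B, C → {A, B, C, D, E}.
Any other superkey contains one of these as a subset, so there are no further candidate keys.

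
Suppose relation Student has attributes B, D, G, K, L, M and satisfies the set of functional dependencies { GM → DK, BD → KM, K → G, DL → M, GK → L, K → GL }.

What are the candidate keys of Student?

(B, D), (B, G, M), (B, K, M)

Attribute B never appears on the right-hand side of any dependency, so B must belong to every candidate key.
{B}⁺ = {B}, which is not all of the schema, so we must add further attributes.
{B, D}⁺: BD→KM adds K, M; K→G adds G; GK→L adds L → {B, D, G, K, L, M}.
{B, G, M}⁺: GM→DK adds D, K; GK→L adds L → {B, D, G, K, L, M}.
{B, K, M}⁺: K→G adds G; GK→L adds L; GM→DK adds D → {B, D, G, K, L, M}.
Any other superkey contains one of these as a subset, so there are no further candidate keys.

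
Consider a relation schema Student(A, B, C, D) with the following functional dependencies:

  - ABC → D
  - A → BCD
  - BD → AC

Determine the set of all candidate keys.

{A}⁺: A→BCD adds B, C, D → {A, B, C, D}.
{B, D}⁺: BD→AC adds A, C → {A, B, C, D}. Minimal: {D}⁺ = {D}; {B}⁺ = {B} — none reach the full schema.
Any other superkey contains one of these as a subset, so there are no further candidate keys.

A, BD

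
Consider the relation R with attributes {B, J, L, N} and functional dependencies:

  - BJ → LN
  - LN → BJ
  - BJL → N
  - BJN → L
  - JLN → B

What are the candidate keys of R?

{B, J}; {L, N}

{B, J}⁺: BJ→LN adds L, N → {B, J, L, N}. Minimal: {J}⁺ = {J}; {B}⁺ = {B} — none reach the full schema.
{L, N}⁺: LN→BJ adds B, J → {B, J, L, N}. Minimal: {N}⁺ = {N}; {L}⁺ = {L} — none reach the full schema.
Any other superkey contains one of these as a subset, so there are no further candidate keys.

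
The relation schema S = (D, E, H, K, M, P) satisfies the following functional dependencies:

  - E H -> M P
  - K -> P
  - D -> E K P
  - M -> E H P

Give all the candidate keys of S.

{D, H}; {D, M}

{D, H}⁺: D→EKP adds E, K, P; EH→MP adds M → {D, E, H, K, M, P}. Minimal: {H}⁺ = {H}; {D}⁺ = {D, E, K, P} — none reach the full schema.
{D, M}⁺: D→EKP adds E, K, P; M→EHP adds H → {D, E, H, K, M, P}. Minimal: {M}⁺ = {E, H, M, P}; {D}⁺ = {D, E, K, P} — none reach the full schema.
Any other superkey contains one of these as a subset, so there are no further candidate keys.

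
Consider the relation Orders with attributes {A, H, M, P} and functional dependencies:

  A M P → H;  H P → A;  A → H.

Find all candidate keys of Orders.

Attributes M, P never appear on any right-hand side, so every candidate key must contain {M, P}.
{M, P}⁺ = {M, P}, which is not all of the schema, so we must add further attributes.
{A, M, P}⁺: AMP→H adds H → {A, H, M, P}.
{H, M, P}⁺: HP→A adds A → {A, H, M, P}.
Any other superkey contains one of these as a subset, so there are no further candidate keys.

{A, M, P}, {H, M, P}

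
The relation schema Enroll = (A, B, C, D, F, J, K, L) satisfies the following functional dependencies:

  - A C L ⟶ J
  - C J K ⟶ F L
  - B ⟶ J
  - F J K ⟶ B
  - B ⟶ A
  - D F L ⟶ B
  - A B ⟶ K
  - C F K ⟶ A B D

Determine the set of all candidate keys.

Attribute C never appears on the right-hand side of any dependency, so C must belong to every candidate key.
{C}⁺ = {C}, which is not all of the schema, so we must add further attributes.
{B, C}⁺: B→J adds J; B→A adds A; AB→K adds K; CJK→FL adds F, L; CFK→ABD adds D → {A, B, C, D, F, J, K, L}.
{C, F, K}⁺: CFK→ABD adds A, B, D; B→J adds J; CJK→FL adds L → {A, B, C, D, F, J, K, L}.
{C, J, K}⁺: CJK→FL adds F, L; FJK→B adds B; B→A adds A; CFK→ABD adds D → {A, B, C, D, F, J, K, L}.
{A, C, K, L}⁺: ACL→J adds J; CJK→FL adds F; FJK→B adds B; CFK→ABD adds D → {A, B, C, D, F, J, K, L}.
{C, D, F, L}⁺: DFL→B adds B; B→J adds J; B→A adds A; AB→K adds K → {A, B, C, D, F, J, K, L}.

{B, C}, {C, F, K}, {C, J, K}, {A, C, K, L}, {C, D, F, L}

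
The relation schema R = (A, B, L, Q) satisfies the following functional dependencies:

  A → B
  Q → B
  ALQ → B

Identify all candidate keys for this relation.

Attributes A, L, Q never appear on any right-hand side, so every candidate key must contain {A, L, Q}.
{A, L, Q}⁺ = {A, B, L, Q}, which is all of the schema, so {A, L, Q} is the only candidate key.

ALQ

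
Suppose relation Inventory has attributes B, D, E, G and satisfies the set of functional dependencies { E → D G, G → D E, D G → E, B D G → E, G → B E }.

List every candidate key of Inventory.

E; G

{E}⁺: E→DG adds D, G; G→BE adds B → {B, D, E, G}.
{G}⁺: G→DE adds D, E; G→BE adds B → {B, D, E, G}.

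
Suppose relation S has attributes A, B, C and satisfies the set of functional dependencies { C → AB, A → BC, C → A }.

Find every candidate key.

{A}⁺: A→BC adds B, C → {A, B, C}.
{C}⁺: C→AB adds A, B → {A, B, C}.

{A}, {C}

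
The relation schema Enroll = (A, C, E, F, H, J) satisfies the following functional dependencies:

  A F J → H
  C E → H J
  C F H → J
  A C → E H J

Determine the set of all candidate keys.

ACF

{A, C, F}⁺: AC→EHJ adds E, H, J → {A, C, E, F, H, J}. Minimal: {C, F}⁺ = {C, F}; {A, F}⁺ = {A, F}; {A, C}⁺ = {A, C, E, H, J} — none reach the full schema.
No other minimal superkey exists.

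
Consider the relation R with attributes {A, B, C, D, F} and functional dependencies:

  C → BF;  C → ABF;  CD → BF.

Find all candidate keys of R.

{C, D}

Attributes C, D never appear on any right-hand side, so every candidate key must contain {C, D}.
{C, D}⁺ = {A, B, C, D, F}, which is all of the schema, so {C, D} is the only candidate key.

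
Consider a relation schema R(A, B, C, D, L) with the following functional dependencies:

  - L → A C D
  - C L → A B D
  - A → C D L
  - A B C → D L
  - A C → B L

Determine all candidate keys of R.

{A}, {L}

{A}⁺: A→CDL adds C, D, L; AC→BL adds B → {A, B, C, D, L}.
{L}⁺: L→ACD adds A, C, D; CL→ABD adds B → {A, B, C, D, L}.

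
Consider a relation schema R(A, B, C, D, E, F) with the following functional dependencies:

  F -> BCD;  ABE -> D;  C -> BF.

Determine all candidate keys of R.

{A, C, E}, {A, E, F}

{A, C, E}⁺: C→BF adds B, F; F→BCD adds D → {A, B, C, D, E, F}.
{A, E, F}⁺: F→BCD adds B, C, D → {A, B, C, D, E, F}.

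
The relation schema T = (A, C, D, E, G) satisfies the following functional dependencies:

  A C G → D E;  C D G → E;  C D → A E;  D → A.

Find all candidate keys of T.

Attributes C, G never appear on any right-hand side, so every candidate key must contain {C, G}.
{C, G}⁺ = {C, G}, which is not all of the schema, so we must add further attributes.
{A, C, G}⁺: ACG→DE adds D, E → {A, C, D, E, G}. Minimal: {C, G}⁺ = {C, G}; {A, G}⁺ = {A, G}; {A, C}⁺ = {A, C} — none reach the full schema.
{C, D, G}⁺: CDG→E adds E; CD→AE adds A → {A, C, D, E, G}. Minimal: {D, G}⁺ = {A, D, G}; {C, G}⁺ = {C, G}; {C, D}⁺ = {A, C, D, E} — none reach the full schema.
Any other superkey contains one of these as a subset, so there are no further candidate keys.

{A, C, G}, {C, D, G}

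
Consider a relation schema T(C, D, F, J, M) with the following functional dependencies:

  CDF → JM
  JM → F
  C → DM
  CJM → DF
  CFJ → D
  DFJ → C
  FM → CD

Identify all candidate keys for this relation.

{C, F}⁺: C→DM adds D, M; CDF→JM adds J → {C, D, F, J, M}. Minimal: {F}⁺ = {F}; {C}⁺ = {C, D, M} — none reach the full schema.
{C, J}⁺: C→DM adds D, M; CJM→DF adds F → {C, D, F, J, M}. Minimal: {J}⁺ = {J}; {C}⁺ = {C, D, M} — none reach the full schema.
{F, M}⁺: FM→CD adds C, D; CDF→JM adds J → {C, D, F, J, M}. Minimal: {M}⁺ = {M}; {F}⁺ = {F} — none reach the full schema.
{J, M}⁺: JM→F adds F; FM→CD adds C, D → {C, D, F, J, M}. Minimal: {M}⁺ = {M}; {J}⁺ = {J} — none reach the full schema.
{D, F, J}⁺: DFJ→C adds C; CDF→JM adds M → {C, D, F, J, M}. Minimal: {F, J}⁺ = {F, J}; {D, J}⁺ = {D, J}; {D, F}⁺ = {D, F} — none reach the full schema.
Any other superkey contains one of these as a subset, so there are no further candidate keys.

CF, CJ, FM, JM, DFJ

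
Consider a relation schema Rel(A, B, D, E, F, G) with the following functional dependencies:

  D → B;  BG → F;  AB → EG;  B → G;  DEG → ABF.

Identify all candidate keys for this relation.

Attribute D never appears on the right-hand side of any dependency, so D must belong to every candidate key.
{D}⁺ = {B, D, F, G}, which is not all of the schema, so we must add further attributes.
{A, D}⁺: D→B adds B; AB→EG adds E, G; DEG→ABF adds F → {A, B, D, E, F, G}. Minimal: {D}⁺ = {B, D, F, G}; {A}⁺ = {A} — none reach the full schema.
{D, E}⁺: D→B adds B; B→G adds G; DEG→ABF adds A, F → {A, B, D, E, F, G}. Minimal: {E}⁺ = {E}; {D}⁺ = {B, D, F, G} — none reach the full schema.
Any other superkey contains one of these as a subset, so there are no further candidate keys.

(A, D); (D, E)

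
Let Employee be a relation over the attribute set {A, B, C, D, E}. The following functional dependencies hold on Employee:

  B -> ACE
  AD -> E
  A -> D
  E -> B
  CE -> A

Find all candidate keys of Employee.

{A}⁺: A→D adds D; AD→E adds E; E→B adds B; B→ACE adds C → {A, B, C, D, E}.
{B}⁺: B→ACE adds A, C, E; A→D adds D → {A, B, C, D, E}.
{E}⁺: E→B adds B; B→ACE adds A, C; A→D adds D → {A, B, C, D, E}.
Any other superkey contains one of these as a subset, so there are no further candidate keys.

A, B, E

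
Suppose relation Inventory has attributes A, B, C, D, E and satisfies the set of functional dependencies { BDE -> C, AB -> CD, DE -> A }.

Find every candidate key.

ABE, BDE

Attributes B, E never appear on any right-hand side, so every candidate key must contain {B, E}.
{B, E}⁺ = {B, E}, which is not all of the schema, so we must add further attributes.
{A, B, E}⁺: AB→CD adds C, D → {A, B, C, D, E}. Minimal: {B, E}⁺ = {B, E}; {A, E}⁺ = {A, E}; {A, B}⁺ = {A, B, C, D} — none reach the full schema.
{B, D, E}⁺: BDE→C adds C; DE→A adds A → {A, B, C, D, E}. Minimal: {D, E}⁺ = {A, D, E}; {B, E}⁺ = {B, E}; {B, D}⁺ = {B, D} — none reach the full schema.
Any other superkey contains one of these as a subset, so there are no further candidate keys.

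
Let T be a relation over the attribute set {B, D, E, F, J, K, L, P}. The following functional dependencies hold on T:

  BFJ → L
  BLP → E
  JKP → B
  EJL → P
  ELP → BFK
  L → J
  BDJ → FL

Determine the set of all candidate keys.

Attribute D never appears on the right-hand side of any dependency, so D must belong to every candidate key.
{D}⁺ = {D}, which is not all of the schema, so we must add further attributes.
{D, E, L}⁺: L→J adds J; EJL→P adds P; ELP→BFK adds B, F, K → {B, D, E, F, J, K, L, P}. Minimal: {E, L}⁺ = {B, E, F, J, K, L, P}; {D, L}⁺ = {D, J, L}; {D, E}⁺ = {D, E} — none reach the full schema.
{B, D, E, J}⁺: BDJ→FL adds F, L; EJL→P adds P; ELP→BFK adds K → {B, D, E, F, J, K, L, P}. Minimal: {D, E, J}⁺ = {D, E, J}; {B, E, J}⁺ = {B, E, J}; {B, D, J}⁺ = {B, D, F, J, L}; … — none reach the full schema.
{B, D, J, P}⁺: BDJ→FL adds F, L; BLP→E adds E; ELP→BFK adds K → {B, D, E, F, J, K, L, P}. Minimal: {D, J, P}⁺ = {D, J, P}; {B, J, P}⁺ = {B, J, P}; {B, D, P}⁺ = {B, D, P}; … — none reach the full schema.
{B, D, L, P}⁺: BLP→E adds E; ELP→BFK adds F, K; L→J adds J → {B, D, E, F, J, K, L, P}. Minimal: {D, L, P}⁺ = {D, J, L, P}; {B, L, P}⁺ = {B, E, F, J, K, L, P}; {B, D, P}⁺ = {B, D, P}; … — none reach the full schema.
{D, J, K, P}⁺: JKP→B adds B; BDJ→FL adds F, L; BLP→E adds E → {B, D, E, F, J, K, L, P}. Minimal: {J, K, P}⁺ = {B, J, K, P}; {D, K, P}⁺ = {D, K, P}; {D, J, P}⁺ = {D, J, P}; … — none reach the full schema.
{D, K, L, P}⁺: L→J adds J; JKP→B adds B; BDJ→FL adds F; BLP→E adds E → {B, D, E, F, J, K, L, P}. Minimal: {K, L, P}⁺ = {B, E, F, J, K, L, P}; {D, L, P}⁺ = {D, J, L, P}; {D, K, P}⁺ = {D, K, P}; … — none reach the full schema.
Any other superkey contains one of these as a subset, so there are no further candidate keys.

(D, E, L), (B, D, E, J), (B, D, J, P), (B, D, L, P), (D, J, K, P), (D, K, L, P)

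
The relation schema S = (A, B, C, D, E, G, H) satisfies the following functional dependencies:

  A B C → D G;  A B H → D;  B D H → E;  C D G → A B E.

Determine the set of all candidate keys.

Attributes C, H never appear on any right-hand side, so every candidate key must contain {C, H}.
{C, H}⁺ = {C, H}, which is not all of the schema, so we must add further attributes.
{A, B, C, H}⁺: ABC→DG adds D, G; BDH→E adds E → {A, B, C, D, E, G, H}. Minimal: {B, C, H}⁺ = {B, C, H}; {A, C, H}⁺ = {A, C, H}; {A, B, H}⁺ = {A, B, D, E, H}; … — none reach the full schema.
{C, D, G, H}⁺: CDG→ABE adds A, B, E → {A, B, C, D, E, G, H}. Minimal: {D, G, H}⁺ = {D, G, H}; {C, G, H}⁺ = {C, G, H}; {C, D, H}⁺ = {C, D, H}; … — none reach the full schema.

ABCH, CDGH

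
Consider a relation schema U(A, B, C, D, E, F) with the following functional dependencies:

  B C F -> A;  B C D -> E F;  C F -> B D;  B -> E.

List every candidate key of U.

CF; BCD

Attribute C never appears on the right-hand side of any dependency, so C must belong to every candidate key.
{C}⁺ = {C}, which is not all of the schema, so we must add further attributes.
{C, F}⁺: CF→BD adds B, D; B→E adds E; BCF→A adds A → {A, B, C, D, E, F}. Minimal: {F}⁺ = {F}; {C}⁺ = {C} — none reach the full schema.
{B, C, D}⁺: BCD→EF adds E, F; BCF→A adds A → {A, B, C, D, E, F}. Minimal: {C, D}⁺ = {C, D}; {B, D}⁺ = {B, D, E}; {B, C}⁺ = {B, C, E} — none reach the full schema.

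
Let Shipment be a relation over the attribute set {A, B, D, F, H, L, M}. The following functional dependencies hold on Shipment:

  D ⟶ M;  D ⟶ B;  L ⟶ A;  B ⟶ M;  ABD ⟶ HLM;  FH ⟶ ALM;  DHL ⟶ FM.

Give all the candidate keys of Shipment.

{A, D}⁺: D→M adds M; D→B adds B; ABD→HLM adds H, L; DHL→FM adds F → {A, B, D, F, H, L, M}. Minimal: {D}⁺ = {B, D, M}; {A}⁺ = {A} — none reach the full schema.
{D, L}⁺: D→M adds M; D→B adds B; L→A adds A; ABD→HLM adds H; DHL→FM adds F → {A, B, D, F, H, L, M}. Minimal: {L}⁺ = {A, L}; {D}⁺ = {B, D, M} — none reach the full schema.
{D, F, H}⁺: D→M adds M; D→B adds B; FH→ALM adds A, L → {A, B, D, F, H, L, M}. Minimal: {F, H}⁺ = {A, F, H, L, M}; {D, H}⁺ = {B, D, H, M}; {D, F}⁺ = {B, D, F, M} — none reach the full schema.
Any other superkey contains one of these as a subset, so there are no further candidate keys.

AD, DL, DFH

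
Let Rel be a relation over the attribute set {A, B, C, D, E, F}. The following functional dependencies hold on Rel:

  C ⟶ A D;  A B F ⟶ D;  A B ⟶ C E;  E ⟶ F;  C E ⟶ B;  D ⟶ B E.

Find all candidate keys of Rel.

{C}, {A, B}, {A, D}

{C}⁺: C→AD adds A, D; D→BE adds B, E; E→F adds F → {A, B, C, D, E, F}.
{A, B}⁺: AB→CE adds C, E; E→F adds F; C→AD adds D → {A, B, C, D, E, F}. Minimal: {B}⁺ = {B}; {A}⁺ = {A} — none reach the full schema.
{A, D}⁺: D→BE adds B, E; AB→CE adds C; E→F adds F → {A, B, C, D, E, F}. Minimal: {D}⁺ = {B, D, E, F}; {A}⁺ = {A} — none reach the full schema.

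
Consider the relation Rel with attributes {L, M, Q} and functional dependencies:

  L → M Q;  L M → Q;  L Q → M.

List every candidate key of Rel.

{L}

Attribute L never appears on the right-hand side of any dependency, so L must belong to every candidate key.
{L}⁺ = {L, M, Q}, which is all of the schema, so {L} is the only candidate key.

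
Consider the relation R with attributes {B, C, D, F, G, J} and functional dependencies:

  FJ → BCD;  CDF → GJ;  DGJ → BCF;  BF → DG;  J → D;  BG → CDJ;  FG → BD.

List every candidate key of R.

{B, F}⁺: BF→DG adds D, G; BG→CDJ adds C, J → {B, C, D, F, G, J}.
{B, G}⁺: BG→CDJ adds C, D, J; DGJ→BCF adds F → {B, C, D, F, G, J}.
{F, G}⁺: FG→BD adds B, D; BG→CDJ adds C, J → {B, C, D, F, G, J}.
{F, J}⁺: FJ→BCD adds B, C, D; CDF→GJ adds G → {B, C, D, F, G, J}.
{G, J}⁺: J→D adds D; DGJ→BCF adds B, C, F → {B, C, D, F, G, J}.
{C, D, F}⁺: CDF→GJ adds G, J; DGJ→BCF adds B → {B, C, D, F, G, J}.
Any other superkey contains one of these as a subset, so there are no further candidate keys.

BF; BG; FG; FJ; GJ; CDF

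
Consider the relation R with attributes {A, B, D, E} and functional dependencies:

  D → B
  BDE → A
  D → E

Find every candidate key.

{D}

Attribute D never appears on the right-hand side of any dependency, so D must belong to every candidate key.
{D}⁺ = {A, B, D, E}, which is all of the schema, so {D} is the only candidate key.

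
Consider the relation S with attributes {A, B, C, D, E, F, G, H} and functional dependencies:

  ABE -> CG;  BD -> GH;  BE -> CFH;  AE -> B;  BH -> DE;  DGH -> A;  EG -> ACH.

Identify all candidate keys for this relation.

{A, E}⁺: AE→B adds B; ABE→CG adds C, G; BE→CFH adds F, H; BH→DE adds D → {A, B, C, D, E, F, G, H}. Minimal: {E}⁺ = {E}; {A}⁺ = {A} — none reach the full schema.
{B, D}⁺: BD→GH adds G, H; BH→DE adds E; DGH→A adds A; EG→ACH adds C; BE→CFH adds F → {A, B, C, D, E, F, G, H}. Minimal: {D}⁺ = {D}; {B}⁺ = {B} — none reach the full schema.
{B, E}⁺: BE→CFH adds C, F, H; BH→DE adds D; BD→GH adds G; DGH→A adds A → {A, B, C, D, E, F, G, H}. Minimal: {E}⁺ = {E}; {B}⁺ = {B} — none reach the full schema.
{B, H}⁺: BH→DE adds D, E; BD→GH adds G; BE→CFH adds C, F; DGH→A adds A → {A, B, C, D, E, F, G, H}. Minimal: {H}⁺ = {H}; {B}⁺ = {B} — none reach the full schema.
{E, G}⁺: EG→ACH adds A, C, H; AE→B adds B; BH→DE adds D; BE→CFH adds F → {A, B, C, D, E, F, G, H}. Minimal: {G}⁺ = {G}; {E}⁺ = {E} — none reach the full schema.
Any other superkey contains one of these as a subset, so there are no further candidate keys.

AE; BD; BE; BH; EG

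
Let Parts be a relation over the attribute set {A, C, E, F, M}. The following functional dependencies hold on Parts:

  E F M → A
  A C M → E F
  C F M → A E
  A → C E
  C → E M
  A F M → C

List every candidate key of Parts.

A, CF, EFM

{A}⁺: A→CE adds C, E; C→EM adds M; ACM→EF adds F → {A, C, E, F, M}.
{C, F}⁺: C→EM adds E, M; EFM→A adds A → {A, C, E, F, M}. Minimal: {F}⁺ = {F}; {C}⁺ = {C, E, M} — none reach the full schema.
{E, F, M}⁺: EFM→A adds A; A→CE adds C → {A, C, E, F, M}. Minimal: {F, M}⁺ = {F, M}; {E, M}⁺ = {E, M}; {E, F}⁺ = {E, F} — none reach the full schema.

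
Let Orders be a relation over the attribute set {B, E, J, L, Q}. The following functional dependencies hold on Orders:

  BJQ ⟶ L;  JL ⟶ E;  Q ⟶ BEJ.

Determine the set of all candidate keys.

Q

{Q}⁺: Q→BEJ adds B, E, J; BJQ→L adds L → {B, E, J, L, Q}.
No other minimal superkey exists.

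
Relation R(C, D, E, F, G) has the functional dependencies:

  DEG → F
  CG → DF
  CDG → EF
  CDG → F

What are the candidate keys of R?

Attributes C, G never appear on any right-hand side, so every candidate key must contain {C, G}.
{C, G}⁺ = {C, D, E, F, G}, which is all of the schema, so {C, G} is the only candidate key.

CG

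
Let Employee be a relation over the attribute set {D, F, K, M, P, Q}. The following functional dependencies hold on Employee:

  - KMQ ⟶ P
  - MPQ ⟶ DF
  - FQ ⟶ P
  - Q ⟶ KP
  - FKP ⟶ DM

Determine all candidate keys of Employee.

{F, Q}, {M, Q}

Attribute Q never appears on the right-hand side of any dependency, so Q must belong to every candidate key.
{Q}⁺ = {K, P, Q}, which is not all of the schema, so we must add further attributes.
{F, Q}⁺: FQ→P adds P; Q→KP adds K; FKP→DM adds D, M → {D, F, K, M, P, Q}. Minimal: {Q}⁺ = {K, P, Q}; {F}⁺ = {F} — none reach the full schema.
{M, Q}⁺: Q→KP adds K, P; MPQ→DF adds D, F → {D, F, K, M, P, Q}. Minimal: {Q}⁺ = {K, P, Q}; {M}⁺ = {M} — none reach the full schema.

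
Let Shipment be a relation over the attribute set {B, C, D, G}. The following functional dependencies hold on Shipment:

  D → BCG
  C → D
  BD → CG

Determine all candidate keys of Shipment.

C, D

{C}⁺: C→D adds D; D→BCG adds B, G → {B, C, D, G}.
{D}⁺: D→BCG adds B, C, G → {B, C, D, G}.
Any other superkey contains one of these as a subset, so there are no further candidate keys.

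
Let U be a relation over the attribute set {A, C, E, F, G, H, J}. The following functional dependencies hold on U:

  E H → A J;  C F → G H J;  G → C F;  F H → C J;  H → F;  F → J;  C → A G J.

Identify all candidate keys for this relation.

Attribute E never appears on the right-hand side of any dependency, so E must belong to every candidate key.
{E}⁺ = {E}, which is not all of the schema, so we must add further attributes.
{C, E}⁺: C→AGJ adds A, G, J; G→CF adds F; CF→GHJ adds H → {A, C, E, F, G, H, J}. Minimal: {E}⁺ = {E}; {C}⁺ = {A, C, F, G, H, J} — none reach the full schema.
{E, G}⁺: G→CF adds C, F; F→J adds J; C→AGJ adds A; CF→GHJ adds H → {A, C, E, F, G, H, J}. Minimal: {G}⁺ = {A, C, F, G, H, J}; {E}⁺ = {E} — none reach the full schema.
{E, H}⁺: EH→AJ adds A, J; H→F adds F; FH→CJ adds C; C→AGJ adds G → {A, C, E, F, G, H, J}. Minimal: {H}⁺ = {A, C, F, G, H, J}; {E}⁺ = {E} — none reach the full schema.

{C, E}, {E, G}, {E, H}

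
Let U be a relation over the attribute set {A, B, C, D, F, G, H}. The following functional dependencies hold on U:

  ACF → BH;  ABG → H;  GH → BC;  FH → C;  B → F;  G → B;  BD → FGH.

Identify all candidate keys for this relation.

{A, B, D}, {A, D, G}, {A, C, D, F}, {A, D, F, H}

{A, B, D}⁺: B→F adds F; BD→FGH adds G, H; GH→BC adds C → {A, B, C, D, F, G, H}. Minimal: {B, D}⁺ = {B, C, D, F, G, H}; {A, D}⁺ = {A, D}; {A, B}⁺ = {A, B, F} — none reach the full schema.
{A, D, G}⁺: G→B adds B; BD→FGH adds F, H; GH→BC adds C → {A, B, C, D, F, G, H}. Minimal: {D, G}⁺ = {B, C, D, F, G, H}; {A, G}⁺ = {A, B, C, F, G, H}; {A, D}⁺ = {A, D} — none reach the full schema.
{A, C, D, F}⁺: ACF→BH adds B, H; BD→FGH adds G → {A, B, C, D, F, G, H}. Minimal: {C, D, F}⁺ = {C, D, F}; {A, D, F}⁺ = {A, D, F}; {A, C, F}⁺ = {A, B, C, F, H}; … — none reach the full schema.
{A, D, F, H}⁺: FH→C adds C; ACF→BH adds B; BD→FGH adds G → {A, B, C, D, F, G, H}. Minimal: {D, F, H}⁺ = {C, D, F, H}; {A, F, H}⁺ = {A, B, C, F, H}; {A, D, H}⁺ = {A, D, H}; … — none reach the full schema.
Any other superkey contains one of these as a subset, so there are no further candidate keys.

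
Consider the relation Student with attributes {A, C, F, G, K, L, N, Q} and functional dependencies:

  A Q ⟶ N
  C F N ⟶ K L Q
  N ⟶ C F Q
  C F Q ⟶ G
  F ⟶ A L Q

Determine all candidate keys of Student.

{F}⁺: F→ALQ adds A, L, Q; AQ→N adds N; N→CFQ adds C; CFQ→G adds G; CFN→KLQ adds K → {A, C, F, G, K, L, N, Q}.
{N}⁺: N→CFQ adds C, F, Q; CFQ→G adds G; F→ALQ adds A, L; CFN→KLQ adds K → {A, C, F, G, K, L, N, Q}.
{A, Q}⁺: AQ→N adds N; N→CFQ adds C, F; CFQ→G adds G; F→ALQ adds L; CFN→KLQ adds K → {A, C, F, G, K, L, N, Q}.

F, N, AQ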